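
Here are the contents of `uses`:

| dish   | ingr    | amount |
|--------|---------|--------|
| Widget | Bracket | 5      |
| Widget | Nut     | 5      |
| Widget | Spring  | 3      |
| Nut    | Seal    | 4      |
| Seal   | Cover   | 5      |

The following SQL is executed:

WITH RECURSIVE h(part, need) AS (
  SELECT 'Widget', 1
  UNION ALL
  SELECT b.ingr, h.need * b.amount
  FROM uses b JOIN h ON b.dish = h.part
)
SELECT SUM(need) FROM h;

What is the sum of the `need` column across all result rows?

Base: (Widget, need=1).
Iteration 1: components of {Widget} -> Bracket = 1*5 = 5, Nut = 1*5 = 5, Spring = 1*3 = 3.
Iteration 2: components of {Bracket,Nut,Spring} -> Seal = 5*4 = 20.
Iteration 3: components of {Seal} -> Cover = 20*5 = 100.
Iteration 4: no further components; recursion stops.
SUM(need) = 1 + 5 + 5 + 3 + 20 + 100 = 134.

134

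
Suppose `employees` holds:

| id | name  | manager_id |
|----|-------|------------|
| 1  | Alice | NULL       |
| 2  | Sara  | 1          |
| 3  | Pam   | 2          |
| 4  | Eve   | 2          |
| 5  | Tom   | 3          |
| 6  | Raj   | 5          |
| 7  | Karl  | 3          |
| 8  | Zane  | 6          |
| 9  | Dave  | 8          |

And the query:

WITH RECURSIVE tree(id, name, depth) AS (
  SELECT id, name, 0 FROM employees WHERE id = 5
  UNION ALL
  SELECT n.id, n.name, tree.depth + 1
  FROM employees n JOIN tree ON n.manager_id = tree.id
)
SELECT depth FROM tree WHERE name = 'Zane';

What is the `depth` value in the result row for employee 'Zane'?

Base: id=5 (Tom) at depth 0.
Iteration 1: rows with manager_id in {5} -> Raj (id 6, depth 1).
Iteration 2: rows with manager_id in {6} -> Zane (id 8, depth 2).
Iteration 3: rows with manager_id in {8} -> Dave (id 9, depth 3).
Iteration 4: no rows with manager_id in {9}; recursion stops.

2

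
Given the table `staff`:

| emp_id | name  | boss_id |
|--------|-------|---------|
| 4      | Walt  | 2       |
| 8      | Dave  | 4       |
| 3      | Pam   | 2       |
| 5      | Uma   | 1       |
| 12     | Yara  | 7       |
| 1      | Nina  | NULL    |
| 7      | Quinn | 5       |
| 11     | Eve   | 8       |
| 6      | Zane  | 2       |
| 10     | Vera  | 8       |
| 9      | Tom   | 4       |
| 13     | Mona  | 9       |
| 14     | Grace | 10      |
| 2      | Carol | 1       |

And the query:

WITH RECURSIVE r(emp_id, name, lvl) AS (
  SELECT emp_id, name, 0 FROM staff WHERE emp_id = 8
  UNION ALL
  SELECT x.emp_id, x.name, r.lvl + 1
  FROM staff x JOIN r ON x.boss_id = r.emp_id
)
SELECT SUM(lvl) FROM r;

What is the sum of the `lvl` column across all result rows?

Base: emp_id=8 (Dave) at lvl 0.
Iteration 1: rows with boss_id in {8} -> Vera (id 10, lvl 1), Eve (id 11, lvl 1).
Iteration 2: rows with boss_id in {10,11} -> Grace (id 14, lvl 2).
Iteration 3: no rows with boss_id in {14}; recursion stops.
SUM(lvl) = 0 + 1 + 1 + 2 = 4.

4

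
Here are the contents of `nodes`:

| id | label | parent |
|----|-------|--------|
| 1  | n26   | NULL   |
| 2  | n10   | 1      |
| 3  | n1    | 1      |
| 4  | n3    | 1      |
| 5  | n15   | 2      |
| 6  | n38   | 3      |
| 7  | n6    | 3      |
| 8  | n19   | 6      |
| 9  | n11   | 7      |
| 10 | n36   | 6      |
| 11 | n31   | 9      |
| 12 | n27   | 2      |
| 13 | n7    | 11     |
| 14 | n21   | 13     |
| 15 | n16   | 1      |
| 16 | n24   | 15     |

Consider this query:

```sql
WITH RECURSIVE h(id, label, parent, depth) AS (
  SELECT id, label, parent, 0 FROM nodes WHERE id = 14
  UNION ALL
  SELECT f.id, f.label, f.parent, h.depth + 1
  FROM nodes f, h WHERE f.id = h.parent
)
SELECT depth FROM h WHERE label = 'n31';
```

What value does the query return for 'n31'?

2

Base: id=14 (n21), parent=13, depth 0.
Iteration 1: join on id=13 -> n7 (id 13, parent=11, depth 1).
Iteration 2: join on id=11 -> n31 (id 11, parent=9, depth 2).
Iteration 3: join on id=9 -> n11 (id 9, parent=7, depth 3).
Iteration 4: join on id=7 -> n6 (id 7, parent=3, depth 4).
Iteration 5: join on id=3 -> n1 (id 3, parent=1, depth 5).
Iteration 6: join on id=1 -> n26 (id 1, parent=NULL, depth 6).
Iteration 7: parent is NULL; no match; recursion stops.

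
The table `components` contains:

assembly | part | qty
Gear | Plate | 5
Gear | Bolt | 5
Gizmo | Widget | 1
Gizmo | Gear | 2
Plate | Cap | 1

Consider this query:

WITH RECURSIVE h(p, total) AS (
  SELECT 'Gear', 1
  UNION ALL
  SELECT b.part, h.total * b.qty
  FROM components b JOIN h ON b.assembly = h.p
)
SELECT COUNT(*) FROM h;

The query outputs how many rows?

Base: (Gear, total=1).
Iteration 1: components of {Gear} -> Bolt = 1*5 = 5, Plate = 1*5 = 5.
Iteration 2: components of {Bolt,Plate} -> Cap = 5*1 = 5.
Iteration 3: no further components; recursion stops.
Total rows emitted: 4.

4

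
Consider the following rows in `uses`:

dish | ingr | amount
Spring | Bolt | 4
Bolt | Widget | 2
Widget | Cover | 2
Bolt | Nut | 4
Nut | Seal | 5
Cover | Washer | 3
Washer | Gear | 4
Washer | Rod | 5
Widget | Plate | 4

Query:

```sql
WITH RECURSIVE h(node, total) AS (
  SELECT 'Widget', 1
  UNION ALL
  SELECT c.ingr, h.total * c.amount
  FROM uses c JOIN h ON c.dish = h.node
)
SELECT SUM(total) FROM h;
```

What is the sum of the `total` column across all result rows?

Base: (Widget, total=1).
Iteration 1: components of {Widget} -> Cover = 1*2 = 2, Plate = 1*4 = 4.
Iteration 2: components of {Cover,Plate} -> Washer = 2*3 = 6.
Iteration 3: components of {Washer} -> Gear = 6*4 = 24, Rod = 6*5 = 30.
Iteration 4: no further components; recursion stops.
SUM(total) = 1 + 2 + 4 + 6 + 24 + 30 = 67.

67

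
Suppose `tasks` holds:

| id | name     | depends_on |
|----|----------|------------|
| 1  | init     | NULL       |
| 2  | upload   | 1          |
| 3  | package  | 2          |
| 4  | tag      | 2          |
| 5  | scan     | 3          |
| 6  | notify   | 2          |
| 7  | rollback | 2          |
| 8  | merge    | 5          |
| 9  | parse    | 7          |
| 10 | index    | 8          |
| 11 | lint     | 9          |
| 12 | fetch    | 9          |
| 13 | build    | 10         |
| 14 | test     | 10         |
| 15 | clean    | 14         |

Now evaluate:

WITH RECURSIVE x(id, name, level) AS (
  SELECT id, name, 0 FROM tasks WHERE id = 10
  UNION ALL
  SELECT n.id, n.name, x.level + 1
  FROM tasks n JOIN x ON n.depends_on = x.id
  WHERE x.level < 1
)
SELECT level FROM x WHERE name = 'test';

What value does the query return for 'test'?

1

Base: id=10 (index) at level 0.
Iteration 1: rows with depends_on in {10} -> build (id 13, level 1), test (id 14, level 1).
Iteration 2: level < 1 fails for all current rows; recursion stops.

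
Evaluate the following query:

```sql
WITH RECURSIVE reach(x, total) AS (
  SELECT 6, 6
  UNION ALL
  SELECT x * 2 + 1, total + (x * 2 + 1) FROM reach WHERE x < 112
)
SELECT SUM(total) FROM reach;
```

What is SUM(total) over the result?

Base: x=6, total=6.
Iteration 1: 6 < 112 holds -> x = 6 * 2 + 1 = 13, total = 6 + 13 = 19.
Iteration 2: 13 < 112 holds -> x = 13 * 2 + 1 = 27, total = 19 + 27 = 46.
Iteration 3: 27 < 112 holds -> x = 27 * 2 + 1 = 55, total = 46 + 55 = 101.
Iteration 4: 55 < 112 holds -> x = 55 * 2 + 1 = 111, total = 101 + 111 = 212.
Iteration 5: 111 < 112 holds -> x = 111 * 2 + 1 = 223, total = 212 + 223 = 435.
Iteration 6: 223 < 112 fails; recursion stops.
SUM(total) = 6 + 19 + 46 + 101 + 212 + 435 = 819.

819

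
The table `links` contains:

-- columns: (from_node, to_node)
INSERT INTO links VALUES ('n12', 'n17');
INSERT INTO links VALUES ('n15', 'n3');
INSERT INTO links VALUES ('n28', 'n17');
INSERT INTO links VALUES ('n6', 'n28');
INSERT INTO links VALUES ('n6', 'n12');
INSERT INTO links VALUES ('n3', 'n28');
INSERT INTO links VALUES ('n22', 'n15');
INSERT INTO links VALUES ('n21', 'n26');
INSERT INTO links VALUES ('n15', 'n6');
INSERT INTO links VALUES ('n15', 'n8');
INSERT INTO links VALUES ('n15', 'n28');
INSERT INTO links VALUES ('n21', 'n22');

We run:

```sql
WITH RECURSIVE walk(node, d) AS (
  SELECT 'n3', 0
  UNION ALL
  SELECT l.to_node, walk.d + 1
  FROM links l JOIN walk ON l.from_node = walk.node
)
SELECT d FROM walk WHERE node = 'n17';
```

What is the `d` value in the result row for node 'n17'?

2

Base: (n3, d=0).
Iteration 1: edges from {n3} -> (n28, d=1).
Iteration 2: edges from {n28} -> (n17, d=2).
Iteration 3: no outgoing edges from {n17}; recursion stops.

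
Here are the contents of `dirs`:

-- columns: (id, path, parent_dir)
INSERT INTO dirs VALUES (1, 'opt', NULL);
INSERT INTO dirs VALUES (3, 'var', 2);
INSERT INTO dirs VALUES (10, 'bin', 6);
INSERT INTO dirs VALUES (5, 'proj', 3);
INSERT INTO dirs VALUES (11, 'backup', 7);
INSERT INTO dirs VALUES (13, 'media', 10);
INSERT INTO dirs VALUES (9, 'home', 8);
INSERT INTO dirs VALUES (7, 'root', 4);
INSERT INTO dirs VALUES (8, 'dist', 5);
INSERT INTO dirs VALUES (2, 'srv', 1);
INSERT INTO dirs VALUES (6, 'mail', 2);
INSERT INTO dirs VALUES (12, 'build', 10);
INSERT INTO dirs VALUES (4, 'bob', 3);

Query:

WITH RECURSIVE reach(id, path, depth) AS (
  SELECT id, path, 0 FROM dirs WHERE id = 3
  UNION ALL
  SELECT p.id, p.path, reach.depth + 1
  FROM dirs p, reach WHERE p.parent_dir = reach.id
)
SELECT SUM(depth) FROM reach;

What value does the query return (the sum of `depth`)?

12

Base: id=3 (var) at depth 0.
Iteration 1: rows with parent_dir in {3} -> bob (id 4, depth 1), proj (id 5, depth 1).
Iteration 2: rows with parent_dir in {4,5} -> root (id 7, depth 2), dist (id 8, depth 2).
Iteration 3: rows with parent_dir in {7,8} -> home (id 9, depth 3), backup (id 11, depth 3).
Iteration 4: no rows with parent_dir in {9,11}; recursion stops.
SUM(depth) = 0 + 1 + 1 + 2 + 2 + 3 + 3 = 12.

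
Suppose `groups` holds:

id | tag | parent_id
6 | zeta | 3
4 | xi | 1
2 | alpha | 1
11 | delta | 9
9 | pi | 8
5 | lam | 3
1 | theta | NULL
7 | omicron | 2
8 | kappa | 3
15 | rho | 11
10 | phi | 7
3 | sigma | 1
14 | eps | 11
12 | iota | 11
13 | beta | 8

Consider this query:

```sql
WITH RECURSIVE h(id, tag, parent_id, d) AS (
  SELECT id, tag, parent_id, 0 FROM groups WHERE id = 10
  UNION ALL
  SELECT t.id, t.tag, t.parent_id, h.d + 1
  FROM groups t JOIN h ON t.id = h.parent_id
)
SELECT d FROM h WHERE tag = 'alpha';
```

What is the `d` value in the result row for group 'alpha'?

Base: id=10 (phi), parent_id=7, d 0.
Iteration 1: join on id=7 -> omicron (id 7, parent_id=2, d 1).
Iteration 2: join on id=2 -> alpha (id 2, parent_id=1, d 2).
Iteration 3: join on id=1 -> theta (id 1, parent_id=NULL, d 3).
Iteration 4: parent_id is NULL; no match; recursion stops.

2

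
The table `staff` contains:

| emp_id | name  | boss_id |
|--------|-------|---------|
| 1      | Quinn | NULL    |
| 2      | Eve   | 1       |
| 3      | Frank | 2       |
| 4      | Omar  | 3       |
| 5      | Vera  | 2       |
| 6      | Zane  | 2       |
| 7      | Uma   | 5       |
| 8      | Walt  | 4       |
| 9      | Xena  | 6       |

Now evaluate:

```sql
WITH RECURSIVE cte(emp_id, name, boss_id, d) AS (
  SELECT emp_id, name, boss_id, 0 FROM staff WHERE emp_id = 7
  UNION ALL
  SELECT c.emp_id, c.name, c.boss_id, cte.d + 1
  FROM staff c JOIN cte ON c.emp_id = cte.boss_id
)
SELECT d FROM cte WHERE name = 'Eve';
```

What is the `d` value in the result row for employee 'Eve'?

2

Base: emp_id=7 (Uma), boss_id=5, d 0.
Iteration 1: join on emp_id=5 -> Vera (id 5, boss_id=2, d 1).
Iteration 2: join on emp_id=2 -> Eve (id 2, boss_id=1, d 2).
Iteration 3: join on emp_id=1 -> Quinn (id 1, boss_id=NULL, d 3).
Iteration 4: boss_id is NULL; no match; recursion stops.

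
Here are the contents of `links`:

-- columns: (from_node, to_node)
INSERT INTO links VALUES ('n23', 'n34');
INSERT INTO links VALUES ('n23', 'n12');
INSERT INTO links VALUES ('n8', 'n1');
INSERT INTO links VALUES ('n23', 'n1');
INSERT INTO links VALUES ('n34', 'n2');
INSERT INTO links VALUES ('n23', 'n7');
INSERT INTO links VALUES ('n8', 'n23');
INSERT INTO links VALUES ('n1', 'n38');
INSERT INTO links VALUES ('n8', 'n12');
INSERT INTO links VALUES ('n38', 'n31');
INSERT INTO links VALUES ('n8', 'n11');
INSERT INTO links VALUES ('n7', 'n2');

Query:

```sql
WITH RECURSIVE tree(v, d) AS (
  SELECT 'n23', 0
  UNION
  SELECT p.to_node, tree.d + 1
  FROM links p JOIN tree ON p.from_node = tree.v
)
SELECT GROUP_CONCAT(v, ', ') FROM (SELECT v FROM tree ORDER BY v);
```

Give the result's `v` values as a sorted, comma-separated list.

Base: (n23, d=0).
Iteration 1: edges from {n23} -> (n1, d=1), (n12, d=1), (n34, d=1), (n7, d=1).
Iteration 2: edges from {n1,n12,n34,n7} -> (n2, d=2), (n38, d=2). [UNION drops 1 duplicate row(s)]
Iteration 3: edges from {n2,n38} -> (n31, d=3).
Iteration 4: no outgoing edges from {n31}; recursion stops.

n1, n12, n2, n23, n31, n34, n38, n7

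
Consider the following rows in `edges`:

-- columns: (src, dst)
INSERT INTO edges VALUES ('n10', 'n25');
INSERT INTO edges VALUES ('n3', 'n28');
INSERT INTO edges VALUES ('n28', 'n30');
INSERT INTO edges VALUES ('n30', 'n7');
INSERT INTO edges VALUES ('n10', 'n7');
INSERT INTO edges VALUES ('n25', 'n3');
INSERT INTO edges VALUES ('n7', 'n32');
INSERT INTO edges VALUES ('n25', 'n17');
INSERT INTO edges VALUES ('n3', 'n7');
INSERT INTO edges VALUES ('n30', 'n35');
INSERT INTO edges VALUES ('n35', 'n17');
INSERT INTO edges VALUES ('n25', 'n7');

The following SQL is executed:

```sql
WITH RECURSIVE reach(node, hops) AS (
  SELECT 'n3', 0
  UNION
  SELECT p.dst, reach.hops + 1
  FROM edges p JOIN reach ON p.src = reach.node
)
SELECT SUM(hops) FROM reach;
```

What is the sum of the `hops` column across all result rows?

Base: (n3, hops=0).
Iteration 1: edges from {n3} -> (n28, hops=1), (n7, hops=1).
Iteration 2: edges from {n28,n7} -> (n30, hops=2), (n32, hops=2).
Iteration 3: edges from {n30,n32} -> (n35, hops=3), (n7, hops=3).
Iteration 4: edges from {n35,n7} -> (n17, hops=4), (n32, hops=4).
Iteration 5: no outgoing edges from {n17,n32}; recursion stops.
SUM(hops) = 0 + 1 + 1 + 2 + 2 + 3 + 3 + 4 + 4 = 20.

20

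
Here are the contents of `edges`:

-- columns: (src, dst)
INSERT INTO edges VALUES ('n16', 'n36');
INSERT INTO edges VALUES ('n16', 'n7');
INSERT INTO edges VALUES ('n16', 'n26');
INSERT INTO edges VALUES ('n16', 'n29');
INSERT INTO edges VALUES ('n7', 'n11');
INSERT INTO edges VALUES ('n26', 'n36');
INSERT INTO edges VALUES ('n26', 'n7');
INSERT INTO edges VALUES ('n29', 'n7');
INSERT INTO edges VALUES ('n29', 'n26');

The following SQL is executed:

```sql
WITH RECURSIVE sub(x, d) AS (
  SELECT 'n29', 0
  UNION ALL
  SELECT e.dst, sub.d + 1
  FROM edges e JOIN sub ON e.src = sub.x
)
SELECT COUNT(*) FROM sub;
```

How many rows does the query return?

7

Base: (n29, d=0).
Iteration 1: edges from {n29} -> (n26, d=1), (n7, d=1).
Iteration 2: edges from {n26,n7} -> (n11, d=2), (n36, d=2), (n7, d=2).
Iteration 3: edges from {n11,n36,n7} -> (n11, d=3).
Iteration 4: no outgoing edges from {n11}; recursion stops.
Total rows emitted: 7.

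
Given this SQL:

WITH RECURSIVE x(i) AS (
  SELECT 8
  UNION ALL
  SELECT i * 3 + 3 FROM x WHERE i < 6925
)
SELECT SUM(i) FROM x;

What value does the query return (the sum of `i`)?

Base: i=8.
Iteration 1: 8 < 6925 holds -> i = 8 * 3 + 3 = 27.
Iteration 2: 27 < 6925 holds -> i = 27 * 3 + 3 = 84.
Iteration 3: 84 < 6925 holds -> i = 84 * 3 + 3 = 255.
Iteration 4: 255 < 6925 holds -> i = 255 * 3 + 3 = 768.
Iteration 5: 768 < 6925 holds -> i = 768 * 3 + 3 = 2307.
Iteration 6: 2307 < 6925 holds -> i = 2307 * 3 + 3 = 6924.
Iteration 7: 6924 < 6925 holds -> i = 6924 * 3 + 3 = 20775.
Iteration 8: 20775 < 6925 fails; recursion stops.
SUM(i) = 8 + 27 + 84 + 255 + 768 + 2307 + 6924 + 20775 = 31148.

31148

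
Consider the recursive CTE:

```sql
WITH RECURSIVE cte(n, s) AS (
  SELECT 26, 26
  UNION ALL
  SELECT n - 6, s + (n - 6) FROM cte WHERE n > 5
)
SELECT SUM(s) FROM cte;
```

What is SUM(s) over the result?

Base: n=26, s=26.
Iteration 1: 26 > 5 holds -> n = 26 - 6 = 20, s = 26 + 20 = 46.
Iteration 2: 20 > 5 holds -> n = 20 - 6 = 14, s = 46 + 14 = 60.
Iteration 3: 14 > 5 holds -> n = 14 - 6 = 8, s = 60 + 8 = 68.
Iteration 4: 8 > 5 holds -> n = 8 - 6 = 2, s = 68 + 2 = 70.
Iteration 5: 2 > 5 fails; recursion stops.
SUM(s) = 26 + 46 + 60 + 68 + 70 = 270.

270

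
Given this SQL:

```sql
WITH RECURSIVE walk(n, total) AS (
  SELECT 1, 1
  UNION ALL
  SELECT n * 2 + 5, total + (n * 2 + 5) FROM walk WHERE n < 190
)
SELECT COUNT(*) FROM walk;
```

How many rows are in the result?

Base: n=1, total=1.
Iteration 1: 1 < 190 holds -> n = 1 * 2 + 5 = 7, total = 1 + 7 = 8.
Iteration 2: 7 < 190 holds -> n = 7 * 2 + 5 = 19, total = 8 + 19 = 27.
Iteration 3: 19 < 190 holds -> n = 19 * 2 + 5 = 43, total = 27 + 43 = 70.
Iteration 4: 43 < 190 holds -> n = 43 * 2 + 5 = 91, total = 70 + 91 = 161.
Iteration 5: 91 < 190 holds -> n = 91 * 2 + 5 = 187, total = 161 + 187 = 348.
Iteration 6: 187 < 190 holds -> n = 187 * 2 + 5 = 379, total = 348 + 379 = 727.
Iteration 7: 379 < 190 fails; recursion stops.
Total rows emitted: 7.

7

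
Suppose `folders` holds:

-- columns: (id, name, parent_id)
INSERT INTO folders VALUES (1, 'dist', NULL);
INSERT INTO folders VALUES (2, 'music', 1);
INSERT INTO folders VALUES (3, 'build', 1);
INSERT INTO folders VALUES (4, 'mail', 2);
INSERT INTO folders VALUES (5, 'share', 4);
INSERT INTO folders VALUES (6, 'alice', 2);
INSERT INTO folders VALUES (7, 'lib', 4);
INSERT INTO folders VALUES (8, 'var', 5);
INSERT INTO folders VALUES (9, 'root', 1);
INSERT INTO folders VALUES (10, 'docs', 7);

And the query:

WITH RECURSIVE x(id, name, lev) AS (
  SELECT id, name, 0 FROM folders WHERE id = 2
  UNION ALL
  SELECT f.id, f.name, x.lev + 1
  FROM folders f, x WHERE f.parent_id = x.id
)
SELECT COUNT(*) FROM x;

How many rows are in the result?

7

Base: id=2 (music) at lev 0.
Iteration 1: rows with parent_id in {2} -> mail (id 4, lev 1), alice (id 6, lev 1).
Iteration 2: rows with parent_id in {4,6} -> share (id 5, lev 2), lib (id 7, lev 2).
Iteration 3: rows with parent_id in {5,7} -> var (id 8, lev 3), docs (id 10, lev 3).
Iteration 4: no rows with parent_id in {8,10}; recursion stops.
Total rows emitted: 7.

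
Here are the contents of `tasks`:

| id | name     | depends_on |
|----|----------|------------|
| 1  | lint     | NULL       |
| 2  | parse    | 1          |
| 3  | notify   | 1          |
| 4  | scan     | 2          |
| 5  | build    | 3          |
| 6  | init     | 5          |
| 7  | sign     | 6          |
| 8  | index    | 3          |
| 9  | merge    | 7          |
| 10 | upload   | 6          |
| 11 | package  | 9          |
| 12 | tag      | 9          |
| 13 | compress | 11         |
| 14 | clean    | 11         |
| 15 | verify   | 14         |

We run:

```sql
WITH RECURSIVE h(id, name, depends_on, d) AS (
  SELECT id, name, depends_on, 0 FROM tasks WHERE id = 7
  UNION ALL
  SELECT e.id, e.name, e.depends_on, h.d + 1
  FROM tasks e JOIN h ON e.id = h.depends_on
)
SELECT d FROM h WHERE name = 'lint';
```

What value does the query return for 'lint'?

Base: id=7 (sign), depends_on=6, d 0.
Iteration 1: join on id=6 -> init (id 6, depends_on=5, d 1).
Iteration 2: join on id=5 -> build (id 5, depends_on=3, d 2).
Iteration 3: join on id=3 -> notify (id 3, depends_on=1, d 3).
Iteration 4: join on id=1 -> lint (id 1, depends_on=NULL, d 4).
Iteration 5: depends_on is NULL; no match; recursion stops.

4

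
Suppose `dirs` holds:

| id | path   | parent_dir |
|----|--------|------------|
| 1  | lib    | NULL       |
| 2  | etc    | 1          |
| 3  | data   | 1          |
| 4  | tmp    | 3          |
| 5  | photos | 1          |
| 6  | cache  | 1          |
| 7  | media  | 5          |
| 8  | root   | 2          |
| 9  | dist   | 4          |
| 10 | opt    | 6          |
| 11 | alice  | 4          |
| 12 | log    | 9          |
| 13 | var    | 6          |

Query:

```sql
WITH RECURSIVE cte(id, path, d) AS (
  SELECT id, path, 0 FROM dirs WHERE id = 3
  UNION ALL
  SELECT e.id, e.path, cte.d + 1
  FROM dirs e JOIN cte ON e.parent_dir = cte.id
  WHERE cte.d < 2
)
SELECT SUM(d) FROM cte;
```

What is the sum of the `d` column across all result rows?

Base: id=3 (data) at d 0.
Iteration 1: rows with parent_dir in {3} -> tmp (id 4, d 1).
Iteration 2: rows with parent_dir in {4} -> dist (id 9, d 2), alice (id 11, d 2).
Iteration 3: d < 2 fails for all current rows; recursion stops.
SUM(d) = 0 + 1 + 2 + 2 = 5.

5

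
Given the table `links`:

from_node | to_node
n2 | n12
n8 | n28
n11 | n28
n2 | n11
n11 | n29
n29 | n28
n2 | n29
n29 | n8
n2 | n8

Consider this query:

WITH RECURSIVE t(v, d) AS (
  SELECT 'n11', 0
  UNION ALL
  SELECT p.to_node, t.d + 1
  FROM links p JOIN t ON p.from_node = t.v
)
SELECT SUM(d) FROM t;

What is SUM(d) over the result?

Base: (n11, d=0).
Iteration 1: edges from {n11} -> (n28, d=1), (n29, d=1).
Iteration 2: edges from {n28,n29} -> (n28, d=2), (n8, d=2).
Iteration 3: edges from {n28,n8} -> (n28, d=3).
Iteration 4: no outgoing edges from {n28}; recursion stops.
SUM(d) = 0 + 1 + 1 + 2 + 2 + 3 = 9.

9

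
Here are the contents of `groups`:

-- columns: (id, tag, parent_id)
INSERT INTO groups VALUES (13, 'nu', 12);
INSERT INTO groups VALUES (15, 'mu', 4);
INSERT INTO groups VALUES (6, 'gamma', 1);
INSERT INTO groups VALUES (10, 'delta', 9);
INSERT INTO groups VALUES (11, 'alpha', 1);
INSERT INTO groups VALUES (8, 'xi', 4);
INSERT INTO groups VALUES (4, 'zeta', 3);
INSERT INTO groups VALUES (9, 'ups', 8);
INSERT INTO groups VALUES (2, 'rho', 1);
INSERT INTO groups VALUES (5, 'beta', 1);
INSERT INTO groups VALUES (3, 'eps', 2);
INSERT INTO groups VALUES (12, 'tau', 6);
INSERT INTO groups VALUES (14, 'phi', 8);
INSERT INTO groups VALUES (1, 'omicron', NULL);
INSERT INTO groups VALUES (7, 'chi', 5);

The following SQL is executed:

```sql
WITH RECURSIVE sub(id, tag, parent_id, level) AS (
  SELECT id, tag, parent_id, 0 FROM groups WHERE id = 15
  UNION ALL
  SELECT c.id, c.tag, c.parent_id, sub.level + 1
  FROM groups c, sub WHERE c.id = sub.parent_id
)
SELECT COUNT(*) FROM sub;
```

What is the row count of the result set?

Base: id=15 (mu), parent_id=4, level 0.
Iteration 1: join on id=4 -> zeta (id 4, parent_id=3, level 1).
Iteration 2: join on id=3 -> eps (id 3, parent_id=2, level 2).
Iteration 3: join on id=2 -> rho (id 2, parent_id=1, level 3).
Iteration 4: join on id=1 -> omicron (id 1, parent_id=NULL, level 4).
Iteration 5: parent_id is NULL; no match; recursion stops.
Total rows emitted: 5.

5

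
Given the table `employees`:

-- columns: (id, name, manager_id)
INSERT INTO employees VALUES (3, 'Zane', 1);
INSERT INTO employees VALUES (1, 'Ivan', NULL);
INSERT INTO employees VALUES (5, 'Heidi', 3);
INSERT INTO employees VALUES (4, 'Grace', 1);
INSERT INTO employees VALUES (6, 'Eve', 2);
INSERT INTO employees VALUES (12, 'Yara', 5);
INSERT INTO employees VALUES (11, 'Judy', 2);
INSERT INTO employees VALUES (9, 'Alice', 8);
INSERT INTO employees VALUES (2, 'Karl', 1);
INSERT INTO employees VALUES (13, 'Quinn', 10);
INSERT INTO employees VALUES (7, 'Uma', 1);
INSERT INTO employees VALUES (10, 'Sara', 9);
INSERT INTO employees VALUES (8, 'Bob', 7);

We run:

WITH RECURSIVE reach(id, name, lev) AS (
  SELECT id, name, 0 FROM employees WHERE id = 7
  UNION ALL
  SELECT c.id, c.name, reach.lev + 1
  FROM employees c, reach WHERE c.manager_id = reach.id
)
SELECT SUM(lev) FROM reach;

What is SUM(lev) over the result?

10

Base: id=7 (Uma) at lev 0.
Iteration 1: rows with manager_id in {7} -> Bob (id 8, lev 1).
Iteration 2: rows with manager_id in {8} -> Alice (id 9, lev 2).
Iteration 3: rows with manager_id in {9} -> Sara (id 10, lev 3).
Iteration 4: rows with manager_id in {10} -> Quinn (id 13, lev 4).
Iteration 5: no rows with manager_id in {13}; recursion stops.
SUM(lev) = 0 + 1 + 2 + 3 + 4 = 10.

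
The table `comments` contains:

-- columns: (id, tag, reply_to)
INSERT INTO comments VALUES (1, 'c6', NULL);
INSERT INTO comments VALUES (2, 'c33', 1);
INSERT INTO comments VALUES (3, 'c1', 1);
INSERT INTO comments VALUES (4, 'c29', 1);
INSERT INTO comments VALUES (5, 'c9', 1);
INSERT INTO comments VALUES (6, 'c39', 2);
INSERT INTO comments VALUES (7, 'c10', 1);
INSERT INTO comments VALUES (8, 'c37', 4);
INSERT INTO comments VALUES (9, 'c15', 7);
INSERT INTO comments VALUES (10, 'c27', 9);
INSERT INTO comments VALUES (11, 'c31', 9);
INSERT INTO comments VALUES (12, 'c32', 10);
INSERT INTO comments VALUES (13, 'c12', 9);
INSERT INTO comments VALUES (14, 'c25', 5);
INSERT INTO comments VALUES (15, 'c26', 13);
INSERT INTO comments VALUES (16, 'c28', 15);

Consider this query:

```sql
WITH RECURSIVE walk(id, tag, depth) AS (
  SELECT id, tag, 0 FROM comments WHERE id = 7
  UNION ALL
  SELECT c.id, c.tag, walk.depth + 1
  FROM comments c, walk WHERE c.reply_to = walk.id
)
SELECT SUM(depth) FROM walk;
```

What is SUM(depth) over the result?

17

Base: id=7 (c10) at depth 0.
Iteration 1: rows with reply_to in {7} -> c15 (id 9, depth 1).
Iteration 2: rows with reply_to in {9} -> c27 (id 10, depth 2), c31 (id 11, depth 2), c12 (id 13, depth 2).
Iteration 3: rows with reply_to in {10,11,13} -> c32 (id 12, depth 3), c26 (id 15, depth 3).
Iteration 4: rows with reply_to in {12,15} -> c28 (id 16, depth 4).
Iteration 5: no rows with reply_to in {16}; recursion stops.
SUM(depth) = 0 + 1 + 2 + 2 + 2 + 3 + 3 + 4 = 17.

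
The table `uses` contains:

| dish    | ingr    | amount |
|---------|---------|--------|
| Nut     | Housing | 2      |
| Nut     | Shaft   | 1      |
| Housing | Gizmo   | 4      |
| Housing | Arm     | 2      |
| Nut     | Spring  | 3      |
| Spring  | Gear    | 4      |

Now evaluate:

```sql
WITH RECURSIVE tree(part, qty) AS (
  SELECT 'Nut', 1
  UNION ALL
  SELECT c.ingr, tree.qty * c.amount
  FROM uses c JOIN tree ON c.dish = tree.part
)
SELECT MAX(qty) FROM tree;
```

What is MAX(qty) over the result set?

Base: (Nut, qty=1).
Iteration 1: components of {Nut} -> Housing = 1*2 = 2, Shaft = 1*1 = 1, Spring = 1*3 = 3.
Iteration 2: components of {Housing,Shaft,Spring} -> Arm = 2*2 = 4, Gear = 3*4 = 12, Gizmo = 2*4 = 8.
Iteration 3: no further components; recursion stops.
qty values: 1, 2, 1, 3, 8, 4, 12; the maximum is 12.

12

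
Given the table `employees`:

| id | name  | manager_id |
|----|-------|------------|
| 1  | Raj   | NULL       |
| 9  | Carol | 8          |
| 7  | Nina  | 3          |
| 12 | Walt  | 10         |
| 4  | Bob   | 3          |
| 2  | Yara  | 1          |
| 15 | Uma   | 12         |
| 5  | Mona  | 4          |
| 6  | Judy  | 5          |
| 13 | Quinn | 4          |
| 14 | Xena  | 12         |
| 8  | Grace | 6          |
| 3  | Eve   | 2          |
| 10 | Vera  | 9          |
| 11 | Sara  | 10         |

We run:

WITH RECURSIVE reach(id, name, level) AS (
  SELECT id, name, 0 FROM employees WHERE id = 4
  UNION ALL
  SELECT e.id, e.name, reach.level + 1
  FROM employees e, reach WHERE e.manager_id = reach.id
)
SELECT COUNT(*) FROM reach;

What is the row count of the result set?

Base: id=4 (Bob) at level 0.
Iteration 1: rows with manager_id in {4} -> Mona (id 5, level 1), Quinn (id 13, level 1).
Iteration 2: rows with manager_id in {5,13} -> Judy (id 6, level 2).
Iteration 3: rows with manager_id in {6} -> Grace (id 8, level 3).
Iteration 4: rows with manager_id in {8} -> Carol (id 9, level 4).
Iteration 5: rows with manager_id in {9} -> Vera (id 10, level 5).
Iteration 6: rows with manager_id in {10} -> Sara (id 11, level 6), Walt (id 12, level 6).
Iteration 7: rows with manager_id in {11,12} -> Xena (id 14, level 7), Uma (id 15, level 7).
Iteration 8: no rows with manager_id in {14,15}; recursion stops.
Total rows emitted: 11.

11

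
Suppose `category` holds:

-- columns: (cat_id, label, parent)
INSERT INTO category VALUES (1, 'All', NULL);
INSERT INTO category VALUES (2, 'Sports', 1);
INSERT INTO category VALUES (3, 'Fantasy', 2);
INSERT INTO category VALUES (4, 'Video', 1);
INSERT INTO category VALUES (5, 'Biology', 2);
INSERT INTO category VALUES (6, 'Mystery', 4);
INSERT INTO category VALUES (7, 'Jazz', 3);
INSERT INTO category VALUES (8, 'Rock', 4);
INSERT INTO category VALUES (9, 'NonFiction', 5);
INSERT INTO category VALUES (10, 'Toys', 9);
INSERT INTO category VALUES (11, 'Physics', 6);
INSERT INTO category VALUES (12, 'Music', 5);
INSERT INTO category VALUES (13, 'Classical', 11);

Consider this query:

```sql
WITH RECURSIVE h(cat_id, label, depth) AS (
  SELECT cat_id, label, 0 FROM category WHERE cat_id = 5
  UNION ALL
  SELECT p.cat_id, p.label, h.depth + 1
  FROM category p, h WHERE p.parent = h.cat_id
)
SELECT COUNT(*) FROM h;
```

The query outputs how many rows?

Base: cat_id=5 (Biology) at depth 0.
Iteration 1: rows with parent in {5} -> NonFiction (id 9, depth 1), Music (id 12, depth 1).
Iteration 2: rows with parent in {9,12} -> Toys (id 10, depth 2).
Iteration 3: no rows with parent in {10}; recursion stops.
Total rows emitted: 4.

4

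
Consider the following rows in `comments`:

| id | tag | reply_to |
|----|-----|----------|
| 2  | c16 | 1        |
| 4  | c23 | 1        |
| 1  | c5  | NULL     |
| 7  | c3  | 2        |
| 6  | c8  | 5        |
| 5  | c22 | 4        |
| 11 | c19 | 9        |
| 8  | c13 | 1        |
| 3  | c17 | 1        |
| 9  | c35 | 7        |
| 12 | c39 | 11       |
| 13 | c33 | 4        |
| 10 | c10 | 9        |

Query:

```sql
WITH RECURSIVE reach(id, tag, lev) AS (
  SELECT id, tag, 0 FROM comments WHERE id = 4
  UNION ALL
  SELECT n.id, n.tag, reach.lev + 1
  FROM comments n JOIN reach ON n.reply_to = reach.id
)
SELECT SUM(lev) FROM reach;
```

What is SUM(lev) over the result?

4

Base: id=4 (c23) at lev 0.
Iteration 1: rows with reply_to in {4} -> c22 (id 5, lev 1), c33 (id 13, lev 1).
Iteration 2: rows with reply_to in {5,13} -> c8 (id 6, lev 2).
Iteration 3: no rows with reply_to in {6}; recursion stops.
SUM(lev) = 0 + 1 + 1 + 2 = 4.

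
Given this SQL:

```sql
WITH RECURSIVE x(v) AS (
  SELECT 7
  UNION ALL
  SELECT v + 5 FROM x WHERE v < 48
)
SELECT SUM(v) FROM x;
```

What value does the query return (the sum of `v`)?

Base: v=7.
Iteration 1: 7 < 48 holds -> v = 7 + 5 = 12.
Iteration 2: 12 < 48 holds -> v = 12 + 5 = 17.
Iteration 3: 17 < 48 holds -> v = 17 + 5 = 22.
Iteration 4: 22 < 48 holds -> v = 22 + 5 = 27.
Iteration 5: 27 < 48 holds -> v = 27 + 5 = 32.
Iteration 6: 32 < 48 holds -> v = 32 + 5 = 37.
Iteration 7: 37 < 48 holds -> v = 37 + 5 = 42.
Iteration 8: 42 < 48 holds -> v = 42 + 5 = 47.
Iteration 9: 47 < 48 holds -> v = 47 + 5 = 52.
Iteration 10: 52 < 48 fails; recursion stops.
SUM(v) = 7 + 12 + 17 + 22 + 27 + 32 + 37 + 42 + 47 + 52 = 295.

295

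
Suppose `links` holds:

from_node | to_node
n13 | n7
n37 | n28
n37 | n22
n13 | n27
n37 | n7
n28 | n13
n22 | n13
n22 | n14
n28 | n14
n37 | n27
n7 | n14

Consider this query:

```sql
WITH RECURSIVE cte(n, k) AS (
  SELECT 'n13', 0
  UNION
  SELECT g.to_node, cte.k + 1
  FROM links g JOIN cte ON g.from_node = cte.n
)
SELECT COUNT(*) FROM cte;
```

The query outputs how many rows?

Base: (n13, k=0).
Iteration 1: edges from {n13} -> (n27, k=1), (n7, k=1).
Iteration 2: edges from {n27,n7} -> (n14, k=2).
Iteration 3: no outgoing edges from {n14}; recursion stops.
Total rows emitted: 4.

4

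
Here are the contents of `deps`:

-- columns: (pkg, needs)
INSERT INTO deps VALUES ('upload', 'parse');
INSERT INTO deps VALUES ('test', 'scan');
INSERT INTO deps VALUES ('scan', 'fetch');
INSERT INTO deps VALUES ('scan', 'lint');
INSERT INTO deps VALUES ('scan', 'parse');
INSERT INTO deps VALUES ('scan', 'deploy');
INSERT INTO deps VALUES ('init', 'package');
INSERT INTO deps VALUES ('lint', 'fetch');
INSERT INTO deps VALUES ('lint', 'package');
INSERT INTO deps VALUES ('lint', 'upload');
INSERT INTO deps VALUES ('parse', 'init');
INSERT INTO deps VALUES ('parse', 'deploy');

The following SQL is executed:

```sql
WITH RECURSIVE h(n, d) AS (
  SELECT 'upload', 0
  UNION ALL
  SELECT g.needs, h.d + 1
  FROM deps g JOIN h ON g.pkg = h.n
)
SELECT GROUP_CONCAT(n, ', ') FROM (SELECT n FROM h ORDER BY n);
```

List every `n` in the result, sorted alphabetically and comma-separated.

Base: (upload, d=0).
Iteration 1: edges from {upload} -> (parse, d=1).
Iteration 2: edges from {parse} -> (deploy, d=2), (init, d=2).
Iteration 3: edges from {deploy,init} -> (package, d=3).
Iteration 4: no outgoing edges from {package}; recursion stops.

deploy, init, package, parse, upload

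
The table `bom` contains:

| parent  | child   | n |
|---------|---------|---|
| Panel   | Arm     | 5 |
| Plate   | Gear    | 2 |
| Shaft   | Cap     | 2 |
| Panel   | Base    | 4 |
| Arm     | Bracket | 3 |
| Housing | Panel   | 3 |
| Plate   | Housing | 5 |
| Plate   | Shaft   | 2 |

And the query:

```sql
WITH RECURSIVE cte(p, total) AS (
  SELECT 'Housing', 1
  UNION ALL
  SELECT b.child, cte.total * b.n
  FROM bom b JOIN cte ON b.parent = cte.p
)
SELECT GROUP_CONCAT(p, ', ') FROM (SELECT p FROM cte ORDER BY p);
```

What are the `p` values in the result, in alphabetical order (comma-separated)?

Base: (Housing, total=1).
Iteration 1: components of {Housing} -> Panel = 1*3 = 3.
Iteration 2: components of {Panel} -> Arm = 3*5 = 15, Base = 3*4 = 12.
Iteration 3: components of {Arm,Base} -> Bracket = 15*3 = 45.
Iteration 4: no further components; recursion stops.

Arm, Base, Bracket, Housing, Panel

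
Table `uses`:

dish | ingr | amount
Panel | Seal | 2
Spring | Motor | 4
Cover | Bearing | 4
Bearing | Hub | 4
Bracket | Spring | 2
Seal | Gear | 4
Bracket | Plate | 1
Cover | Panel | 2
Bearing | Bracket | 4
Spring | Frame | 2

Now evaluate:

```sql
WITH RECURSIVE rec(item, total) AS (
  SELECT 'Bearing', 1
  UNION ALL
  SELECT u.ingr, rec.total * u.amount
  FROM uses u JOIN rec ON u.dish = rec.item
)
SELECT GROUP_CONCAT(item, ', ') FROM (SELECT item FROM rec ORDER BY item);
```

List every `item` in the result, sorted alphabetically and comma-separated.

Bearing, Bracket, Frame, Hub, Motor, Plate, Spring

Base: (Bearing, total=1).
Iteration 1: components of {Bearing} -> Bracket = 1*4 = 4, Hub = 1*4 = 4.
Iteration 2: components of {Bracket,Hub} -> Plate = 4*1 = 4, Spring = 4*2 = 8.
Iteration 3: components of {Plate,Spring} -> Frame = 8*2 = 16, Motor = 8*4 = 32.
Iteration 4: no further components; recursion stops.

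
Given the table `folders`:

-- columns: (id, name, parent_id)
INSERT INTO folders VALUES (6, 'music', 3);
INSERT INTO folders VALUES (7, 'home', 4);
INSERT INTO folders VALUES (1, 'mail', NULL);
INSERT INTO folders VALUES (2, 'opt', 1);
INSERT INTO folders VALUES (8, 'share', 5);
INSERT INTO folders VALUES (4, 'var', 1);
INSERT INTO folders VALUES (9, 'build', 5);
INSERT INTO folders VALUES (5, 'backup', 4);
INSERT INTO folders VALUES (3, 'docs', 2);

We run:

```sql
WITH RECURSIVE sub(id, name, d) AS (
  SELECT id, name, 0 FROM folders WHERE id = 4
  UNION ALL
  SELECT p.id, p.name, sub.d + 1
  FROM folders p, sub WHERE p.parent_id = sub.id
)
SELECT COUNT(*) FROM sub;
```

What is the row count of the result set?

Base: id=4 (var) at d 0.
Iteration 1: rows with parent_id in {4} -> backup (id 5, d 1), home (id 7, d 1).
Iteration 2: rows with parent_id in {5,7} -> share (id 8, d 2), build (id 9, d 2).
Iteration 3: no rows with parent_id in {8,9}; recursion stops.
Total rows emitted: 5.

5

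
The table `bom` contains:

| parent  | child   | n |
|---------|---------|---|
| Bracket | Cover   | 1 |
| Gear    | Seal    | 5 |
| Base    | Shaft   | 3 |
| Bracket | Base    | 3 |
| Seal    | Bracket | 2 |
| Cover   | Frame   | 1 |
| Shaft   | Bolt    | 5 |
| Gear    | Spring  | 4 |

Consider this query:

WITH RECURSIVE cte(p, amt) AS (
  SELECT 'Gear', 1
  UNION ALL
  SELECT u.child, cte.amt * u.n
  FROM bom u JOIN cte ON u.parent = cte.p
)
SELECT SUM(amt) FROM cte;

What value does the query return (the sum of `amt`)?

610

Base: (Gear, amt=1).
Iteration 1: components of {Gear} -> Seal = 1*5 = 5, Spring = 1*4 = 4.
Iteration 2: components of {Seal,Spring} -> Bracket = 5*2 = 10.
Iteration 3: components of {Bracket} -> Base = 10*3 = 30, Cover = 10*1 = 10.
Iteration 4: components of {Base,Cover} -> Frame = 10*1 = 10, Shaft = 30*3 = 90.
Iteration 5: components of {Frame,Shaft} -> Bolt = 90*5 = 450.
Iteration 6: no further components; recursion stops.
SUM(amt) = 1 + 5 + 4 + 10 + 10 + 30 + 10 + 90 + 450 = 610.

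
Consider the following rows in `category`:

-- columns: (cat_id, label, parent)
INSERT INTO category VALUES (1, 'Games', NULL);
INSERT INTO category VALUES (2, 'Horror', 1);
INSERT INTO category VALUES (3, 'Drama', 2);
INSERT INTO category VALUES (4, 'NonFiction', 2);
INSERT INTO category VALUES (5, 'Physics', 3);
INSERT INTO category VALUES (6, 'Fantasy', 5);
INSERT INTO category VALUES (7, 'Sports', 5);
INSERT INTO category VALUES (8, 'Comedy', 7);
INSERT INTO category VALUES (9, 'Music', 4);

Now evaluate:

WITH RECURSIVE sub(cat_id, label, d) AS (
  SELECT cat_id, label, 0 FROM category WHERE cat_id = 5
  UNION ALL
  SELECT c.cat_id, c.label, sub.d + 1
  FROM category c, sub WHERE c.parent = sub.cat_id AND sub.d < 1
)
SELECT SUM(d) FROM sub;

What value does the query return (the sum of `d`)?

Base: cat_id=5 (Physics) at d 0.
Iteration 1: rows with parent in {5} -> Fantasy (id 6, d 1), Sports (id 7, d 1).
Iteration 2: d < 1 fails for all current rows; recursion stops.
SUM(d) = 0 + 1 + 1 = 2.

2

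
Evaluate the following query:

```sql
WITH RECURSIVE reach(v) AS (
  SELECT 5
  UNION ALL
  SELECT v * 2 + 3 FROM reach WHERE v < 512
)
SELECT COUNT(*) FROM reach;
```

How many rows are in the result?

Base: v=5.
Iteration 1: 5 < 512 holds -> v = 5 * 2 + 3 = 13.
Iteration 2: 13 < 512 holds -> v = 13 * 2 + 3 = 29.
Iteration 3: 29 < 512 holds -> v = 29 * 2 + 3 = 61.
Iteration 4: 61 < 512 holds -> v = 61 * 2 + 3 = 125.
Iteration 5: 125 < 512 holds -> v = 125 * 2 + 3 = 253.
Iteration 6: 253 < 512 holds -> v = 253 * 2 + 3 = 509.
Iteration 7: 509 < 512 holds -> v = 509 * 2 + 3 = 1021.
Iteration 8: 1021 < 512 fails; recursion stops.
Total rows emitted: 8.

8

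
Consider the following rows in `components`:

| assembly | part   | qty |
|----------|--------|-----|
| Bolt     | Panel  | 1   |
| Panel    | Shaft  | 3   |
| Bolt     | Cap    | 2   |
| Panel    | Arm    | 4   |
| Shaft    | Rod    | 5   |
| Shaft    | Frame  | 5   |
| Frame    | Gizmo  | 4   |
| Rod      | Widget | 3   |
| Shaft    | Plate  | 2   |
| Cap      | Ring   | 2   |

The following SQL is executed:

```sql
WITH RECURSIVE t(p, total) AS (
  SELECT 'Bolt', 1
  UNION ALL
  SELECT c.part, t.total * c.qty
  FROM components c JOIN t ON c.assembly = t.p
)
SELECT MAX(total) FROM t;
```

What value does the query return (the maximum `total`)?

Base: (Bolt, total=1).
Iteration 1: components of {Bolt} -> Cap = 1*2 = 2, Panel = 1*1 = 1.
Iteration 2: components of {Cap,Panel} -> Arm = 1*4 = 4, Ring = 2*2 = 4, Shaft = 1*3 = 3.
Iteration 3: components of {Arm,Ring,Shaft} -> Frame = 3*5 = 15, Plate = 3*2 = 6, Rod = 3*5 = 15.
Iteration 4: components of {Frame,Plate,Rod} -> Gizmo = 15*4 = 60, Widget = 15*3 = 45.
Iteration 5: no further components; recursion stops.
total values: 1, 1, 2, 3, 4, 4, 15, 15, 6, 45, 60; the maximum is 60.

60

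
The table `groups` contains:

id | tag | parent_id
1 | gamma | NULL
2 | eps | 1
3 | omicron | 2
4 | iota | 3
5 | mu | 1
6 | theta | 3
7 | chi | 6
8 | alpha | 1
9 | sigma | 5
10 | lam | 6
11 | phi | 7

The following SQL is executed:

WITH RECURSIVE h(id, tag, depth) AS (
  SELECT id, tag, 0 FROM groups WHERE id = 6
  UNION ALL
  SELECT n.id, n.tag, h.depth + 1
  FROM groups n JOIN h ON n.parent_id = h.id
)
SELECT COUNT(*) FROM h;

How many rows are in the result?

Base: id=6 (theta) at depth 0.
Iteration 1: rows with parent_id in {6} -> chi (id 7, depth 1), lam (id 10, depth 1).
Iteration 2: rows with parent_id in {7,10} -> phi (id 11, depth 2).
Iteration 3: no rows with parent_id in {11}; recursion stops.
Total rows emitted: 4.

4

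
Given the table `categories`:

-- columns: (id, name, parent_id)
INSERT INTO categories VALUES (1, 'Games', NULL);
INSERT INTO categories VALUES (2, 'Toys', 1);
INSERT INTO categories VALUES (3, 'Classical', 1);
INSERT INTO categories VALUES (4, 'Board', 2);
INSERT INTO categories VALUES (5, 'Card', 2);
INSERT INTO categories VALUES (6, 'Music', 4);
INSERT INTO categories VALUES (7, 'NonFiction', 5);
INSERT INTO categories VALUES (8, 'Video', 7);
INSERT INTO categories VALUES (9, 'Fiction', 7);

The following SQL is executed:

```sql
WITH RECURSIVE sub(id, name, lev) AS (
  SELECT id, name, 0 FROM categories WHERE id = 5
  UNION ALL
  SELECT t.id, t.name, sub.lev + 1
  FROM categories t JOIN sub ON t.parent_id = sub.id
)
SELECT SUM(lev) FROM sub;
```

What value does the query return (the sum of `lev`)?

Base: id=5 (Card) at lev 0.
Iteration 1: rows with parent_id in {5} -> NonFiction (id 7, lev 1).
Iteration 2: rows with parent_id in {7} -> Video (id 8, lev 2), Fiction (id 9, lev 2).
Iteration 3: no rows with parent_id in {8,9}; recursion stops.
SUM(lev) = 0 + 1 + 2 + 2 = 5.

5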